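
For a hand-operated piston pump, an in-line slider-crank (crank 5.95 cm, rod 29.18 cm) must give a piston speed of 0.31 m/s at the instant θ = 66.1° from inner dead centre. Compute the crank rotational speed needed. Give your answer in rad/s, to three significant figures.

5.26

For an in-line slider-crank, |v_piston| = rω|sinθ|·[1 + r cosθ/√(L² − r² sin²θ)].
With r = 0.0595 m, L = 0.2918 m, θ = 66.1°: the bracketed kinematic factor |dx/dθ| = 0.058972 m.
ω = v/|dx/dθ| = 0.31/0.058972 = 5.2567 rad/s.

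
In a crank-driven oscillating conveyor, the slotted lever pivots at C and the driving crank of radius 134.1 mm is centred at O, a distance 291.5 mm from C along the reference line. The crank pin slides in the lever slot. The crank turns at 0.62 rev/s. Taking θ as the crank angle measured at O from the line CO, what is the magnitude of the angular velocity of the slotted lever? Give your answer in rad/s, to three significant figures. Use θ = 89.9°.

ω = 3.896 rad/s (from 0.62 rev/s).
Crank pin A relative to C: A = (d + r cosθ, r sinθ); lever angle φ = atan2(r sinθ, d + r cosθ).
Differentiating tanφ: φ̇ = rω(d cosθ + r)/(d² + r² + 2dr cosθ).
d² + r² + 2dr cosθ = |CA|² = 0.103092 m²;  d cosθ + r = +0.13461 m.
|ω_lever| = |0.1341·3.896·+0.13461| / 0.103092 = 0.6821 rad/s.

0.682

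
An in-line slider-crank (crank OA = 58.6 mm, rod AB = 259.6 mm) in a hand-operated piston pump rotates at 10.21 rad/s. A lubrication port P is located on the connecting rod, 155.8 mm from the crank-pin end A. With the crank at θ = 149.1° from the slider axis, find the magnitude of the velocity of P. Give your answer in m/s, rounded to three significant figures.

0.340

ω = 10.21 rad/s.  Crank-pin speed |V_A| = rω = 0.59831 m/s, perpendicular to OA.
Rod angle: sinφ = −(r/L) sinθ ⇒ φ = -6.657°; ω_rod = −rω cosθ/√(L²−r²sin²θ) = +1.991 rad/s.
V_P = V_A + ω_rod × AP, with AP = 0.1558 m along the rod.
Components: V_Px = −rω sinθ − a·ω_rod·sinφ = -0.2713 m/s;  V_Py = rω cosθ + a·ω_rod·cosφ = -0.20528 m/s.
|V_P| = √(V_Px² + V_Py²) = 0.3402 m/s.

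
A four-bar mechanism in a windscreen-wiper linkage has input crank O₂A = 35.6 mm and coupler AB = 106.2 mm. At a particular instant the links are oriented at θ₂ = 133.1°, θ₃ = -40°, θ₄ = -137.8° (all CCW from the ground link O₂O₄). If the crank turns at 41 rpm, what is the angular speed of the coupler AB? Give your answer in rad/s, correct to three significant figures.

1.45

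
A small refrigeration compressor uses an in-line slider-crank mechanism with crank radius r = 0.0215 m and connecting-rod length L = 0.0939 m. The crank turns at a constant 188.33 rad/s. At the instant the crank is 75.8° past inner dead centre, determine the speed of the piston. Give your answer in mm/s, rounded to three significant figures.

4150

ω = 188.3 rad/s
For an in-line slider-crank, x = r cosθ + √(L² − r² sin²θ), so v = −rω sinθ·[1 + r cosθ/√(L² − r² sin²θ)].
With r = 0.0215 m, L = 0.0939 m, θ = 75.8°: √(L² − r² sin²θ) = 0.091558 m.
v = −0.0215·188.3·0.96945·[1 + 0.0215·0.24531/0.091558] = -4.1515 m/s.
|v| = 4.1515 m/s = 4151.5 mm/s.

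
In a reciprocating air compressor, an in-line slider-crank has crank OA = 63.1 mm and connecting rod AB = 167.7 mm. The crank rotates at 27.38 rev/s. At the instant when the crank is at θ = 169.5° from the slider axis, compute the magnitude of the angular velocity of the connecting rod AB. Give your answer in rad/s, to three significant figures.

63.8

ω = 172 rad/s (converted from 27.38 rev/s).
The rod makes angle φ with the slider axis where L sinφ = r sinθ; differentiating, L cosφ·φ̇ = r ω cosθ.
L cosφ = √(L² − r² sin²θ) = 0.16731 m.
|ω_rod| = r ω |cosθ| / √(L² − r² sin²θ) = 0.0631·172·0.98325/0.16731 = 63.797 rad/s.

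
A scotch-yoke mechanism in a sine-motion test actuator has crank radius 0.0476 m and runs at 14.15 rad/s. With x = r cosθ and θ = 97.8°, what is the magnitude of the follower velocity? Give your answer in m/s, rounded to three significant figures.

0.667

ω = 14.15 rad/s
x = r cosθ ⇒ ẋ = −rω sinθ.
|v| = rω|sinθ| = 0.0476·14.15·|sin 97.8°| = 0.66731 m/s.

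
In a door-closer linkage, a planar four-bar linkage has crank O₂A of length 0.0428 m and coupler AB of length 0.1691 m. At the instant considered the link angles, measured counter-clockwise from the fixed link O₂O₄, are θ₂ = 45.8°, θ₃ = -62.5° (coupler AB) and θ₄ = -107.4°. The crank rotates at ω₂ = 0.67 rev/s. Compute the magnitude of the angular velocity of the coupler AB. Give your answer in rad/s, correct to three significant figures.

ω₂ = 4.21 rad/s (from 0.67 rev/s).
Differentiating the loop-closure r₂e^{iθ₂}+r₃e^{iθ₃}=r₁+r₄e^{iθ₄} gives r₂ω₂e^{iθ₂}+r₃ω₃e^{iθ₃}=r₄ω₄e^{iθ₄}.
Eliminating the other unknown: ω₃ = r₂ω₂ sin(θ₄−θ₂) / [r₃ sin(θ₃−θ₄)].
Numerator sine = -0.45088; denominator sine = +0.70587.
Result = 0.0428·4.21·(-0.45088) / (0.1691·(+0.70587)) = -0.68059 rad/s; magnitude 0.68059 rad/s.

0.681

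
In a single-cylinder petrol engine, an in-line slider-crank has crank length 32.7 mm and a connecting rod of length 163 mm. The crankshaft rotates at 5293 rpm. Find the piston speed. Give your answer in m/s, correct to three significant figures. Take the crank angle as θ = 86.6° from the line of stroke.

ω = 2π·5293/60 = 554.3 rad/s
For an in-line slider-crank, x = r cosθ + √(L² − r² sin²θ), so v = −rω sinθ·[1 + r cosθ/√(L² − r² sin²θ)].
With r = 0.0327 m, L = 0.163 m, θ = 86.6°: √(L² − r² sin²θ) = 0.1597 m.
v = −0.0327·554.3·0.99824·[1 + 0.0327·0.05931/0.1597] = -18.313 m/s.
|v| = 18.313 m/s.

18.3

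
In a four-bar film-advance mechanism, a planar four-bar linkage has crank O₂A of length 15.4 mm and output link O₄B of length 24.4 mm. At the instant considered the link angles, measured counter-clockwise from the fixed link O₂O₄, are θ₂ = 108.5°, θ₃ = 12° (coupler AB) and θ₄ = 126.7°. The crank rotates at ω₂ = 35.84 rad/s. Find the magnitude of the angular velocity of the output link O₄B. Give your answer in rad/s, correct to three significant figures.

ω₂ = 35.84 rad/s
Differentiating the loop-closure r₂e^{iθ₂}+r₃e^{iθ₃}=r₁+r₄e^{iθ₄} gives r₂ω₂e^{iθ₂}+r₃ω₃e^{iθ₃}=r₄ω₄e^{iθ₄}.
Eliminating the other unknown: ω₄ = r₂ω₂ sin(θ₂−θ₃) / [r₄ sin(θ₄−θ₃)].
Numerator sine = +0.99357; denominator sine = +0.90851.
Result = 0.0154·35.84·(+0.99357) / (0.0244·(+0.90851)) = +24.738 rad/s; magnitude 24.738 rad/s.

24.7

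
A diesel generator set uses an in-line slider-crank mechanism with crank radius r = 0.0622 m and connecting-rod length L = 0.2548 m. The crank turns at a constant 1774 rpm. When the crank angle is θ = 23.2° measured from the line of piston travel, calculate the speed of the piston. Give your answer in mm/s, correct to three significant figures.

ω = 2π·1774/60 = 185.8 rad/s
For an in-line slider-crank, x = r cosθ + √(L² − r² sin²θ), so v = −rω sinθ·[1 + r cosθ/√(L² − r² sin²θ)].
With r = 0.0622 m, L = 0.2548 m, θ = 23.2°: √(L² − r² sin²θ) = 0.25362 m.
v = −0.0622·185.8·0.39394·[1 + 0.0622·0.91914/0.25362] = -5.5781 m/s.
|v| = 5.5781 m/s = 5578.1 mm/s.

5580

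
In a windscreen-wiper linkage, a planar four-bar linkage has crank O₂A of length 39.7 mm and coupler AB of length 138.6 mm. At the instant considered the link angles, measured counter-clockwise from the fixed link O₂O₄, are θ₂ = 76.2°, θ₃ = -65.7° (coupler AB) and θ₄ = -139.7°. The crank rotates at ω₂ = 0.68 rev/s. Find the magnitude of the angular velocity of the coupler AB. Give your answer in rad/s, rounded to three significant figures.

ω₂ = 4.273 rad/s (from 0.68 rev/s).
Differentiating the loop-closure r₂e^{iθ₂}+r₃e^{iθ₃}=r₁+r₄e^{iθ₄} gives r₂ω₂e^{iθ₂}+r₃ω₃e^{iθ₃}=r₄ω₄e^{iθ₄}.
Eliminating the other unknown: ω₃ = r₂ω₂ sin(θ₄−θ₂) / [r₃ sin(θ₃−θ₄)].
Numerator sine = +0.58637; denominator sine = +0.96126.
Result = 0.0397·4.273·(+0.58637) / (0.1386·(+0.96126)) = +0.74653 rad/s; magnitude 0.74653 rad/s.

0.747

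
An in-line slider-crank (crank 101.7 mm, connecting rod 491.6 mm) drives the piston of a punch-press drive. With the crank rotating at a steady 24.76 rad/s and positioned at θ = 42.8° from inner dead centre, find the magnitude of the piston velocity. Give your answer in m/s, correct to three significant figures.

ω = 24.76 rad/s
For an in-line slider-crank, x = r cosθ + √(L² − r² sin²θ), so v = −rω sinθ·[1 + r cosθ/√(L² − r² sin²θ)].
With r = 0.1017 m, L = 0.4916 m, θ = 42.8°: √(L² − r² sin²θ) = 0.48672 m.
v = −0.1017·24.76·0.67944·[1 + 0.1017·0.73373/0.48672] = -1.9732 m/s.
|v| = 1.9732 m/s.

1.97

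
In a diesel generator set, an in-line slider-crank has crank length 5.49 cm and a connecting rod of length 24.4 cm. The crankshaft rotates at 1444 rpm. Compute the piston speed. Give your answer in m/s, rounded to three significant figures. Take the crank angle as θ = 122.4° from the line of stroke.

6.15

ω = 2π·1444/60 = 151.2 rad/s
For an in-line slider-crank, x = r cosθ + √(L² − r² sin²θ), so v = −rω sinθ·[1 + r cosθ/√(L² − r² sin²θ)].
With r = 0.0549 m, L = 0.244 m, θ = 122.4°: √(L² − r² sin²θ) = 0.23956 m.
v = −0.0549·151.2·0.84433·[1 + 0.0549·-0.53583/0.23956] = -6.1486 m/s.
|v| = 6.1486 m/s.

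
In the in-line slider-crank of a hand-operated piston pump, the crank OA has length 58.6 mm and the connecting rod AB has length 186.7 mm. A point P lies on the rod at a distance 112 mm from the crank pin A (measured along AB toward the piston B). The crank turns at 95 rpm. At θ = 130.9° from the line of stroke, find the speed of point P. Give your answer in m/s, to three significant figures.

0.414

ω = 9.948 rad/s.  Crank-pin speed |V_A| = rω = 0.58297 m/s, perpendicular to OA.
Rod angle: sinφ = −(r/L) sinθ ⇒ φ = -13.724°; ω_rod = −rω cosθ/√(L²−r²sin²θ) = +2.1045 rad/s.
V_P = V_A + ω_rod × AP, with AP = 0.112 m along the rod.
Components: V_Px = −rω sinθ − a·ω_rod·sinφ = -0.38472 m/s;  V_Py = rω cosθ + a·ω_rod·cosφ = -0.15272 m/s.
|V_P| = √(V_Px² + V_Py²) = 0.41393 m/s.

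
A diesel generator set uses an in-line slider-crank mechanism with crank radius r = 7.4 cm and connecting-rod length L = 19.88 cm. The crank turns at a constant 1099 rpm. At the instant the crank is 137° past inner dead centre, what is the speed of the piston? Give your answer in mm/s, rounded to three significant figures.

4170

ω = 2π·1099/60 = 115.1 rad/s
For an in-line slider-crank, x = r cosθ + √(L² − r² sin²θ), so v = −rω sinθ·[1 + r cosθ/√(L² − r² sin²θ)].
With r = 0.074 m, L = 0.1988 m, θ = 137°: √(L² − r² sin²θ) = 0.19229 m.
v = −0.074·115.1·0.68200·[1 + 0.074·-0.73135/0.19229] = -4.1735 m/s.
|v| = 4.1735 m/s = 4173.5 mm/s.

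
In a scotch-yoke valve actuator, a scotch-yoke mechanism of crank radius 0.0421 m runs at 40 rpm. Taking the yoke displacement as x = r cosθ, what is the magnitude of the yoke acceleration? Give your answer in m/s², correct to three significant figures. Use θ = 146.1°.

0.613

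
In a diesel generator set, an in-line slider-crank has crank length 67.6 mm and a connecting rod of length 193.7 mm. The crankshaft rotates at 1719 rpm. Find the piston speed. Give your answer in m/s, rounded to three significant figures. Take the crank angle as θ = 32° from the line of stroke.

ω = 2π·1719/60 = 180 rad/s
For an in-line slider-crank, x = r cosθ + √(L² − r² sin²θ), so v = −rω sinθ·[1 + r cosθ/√(L² − r² sin²θ)].
With r = 0.0676 m, L = 0.1937 m, θ = 32°: √(L² − r² sin²θ) = 0.19036 m.
v = −0.0676·180·0.52992·[1 + 0.0676·0.84805/0.19036] = -8.3906 m/s.
|v| = 8.3906 m/s.

8.39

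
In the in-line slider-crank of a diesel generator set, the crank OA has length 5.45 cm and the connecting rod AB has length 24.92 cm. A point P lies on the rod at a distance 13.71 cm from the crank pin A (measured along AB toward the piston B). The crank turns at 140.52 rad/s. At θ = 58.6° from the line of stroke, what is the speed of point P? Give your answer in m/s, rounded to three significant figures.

ω = 140.5 rad/s.  Crank-pin speed |V_A| = rω = 7.6583 m/s, perpendicular to OA.
Rod angle: sinφ = −(r/L) sinθ ⇒ φ = -10.759°; ω_rod = −rω cosθ/√(L²−r²sin²θ) = -16.298 rad/s.
V_P = V_A + ω_rod × AP, with AP = 0.1371 m along the rod.
Components: V_Px = −rω sinθ − a·ω_rod·sinφ = -6.9539 m/s;  V_Py = rω cosθ + a·ω_rod·cosφ = +1.7949 m/s.
|V_P| = √(V_Px² + V_Py²) = 7.1818 m/s.

7.18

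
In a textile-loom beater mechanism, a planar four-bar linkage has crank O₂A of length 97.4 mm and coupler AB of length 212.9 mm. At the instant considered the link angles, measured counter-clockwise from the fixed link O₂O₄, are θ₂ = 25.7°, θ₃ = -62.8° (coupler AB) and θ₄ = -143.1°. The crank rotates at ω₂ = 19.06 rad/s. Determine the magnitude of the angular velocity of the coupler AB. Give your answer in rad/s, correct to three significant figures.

1.72

ω₂ = 19.06 rad/s
Differentiating the loop-closure r₂e^{iθ₂}+r₃e^{iθ₃}=r₁+r₄e^{iθ₄} gives r₂ω₂e^{iθ₂}+r₃ω₃e^{iθ₃}=r₄ω₄e^{iθ₄}.
Eliminating the other unknown: ω₃ = r₂ω₂ sin(θ₄−θ₂) / [r₃ sin(θ₃−θ₄)].
Numerator sine = -0.19423; denominator sine = +0.98570.
Result = 0.0974·19.06·(-0.19423) / (0.2129·(+0.98570)) = -1.7182 rad/s; magnitude 1.7182 rad/s.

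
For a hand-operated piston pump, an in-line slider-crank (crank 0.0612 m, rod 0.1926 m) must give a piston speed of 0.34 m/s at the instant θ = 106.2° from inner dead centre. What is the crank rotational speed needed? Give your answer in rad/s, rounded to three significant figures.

For an in-line slider-crank, |v_piston| = rω|sinθ|·[1 + r cosθ/√(L² − r² sin²θ)].
With r = 0.0612 m, L = 0.1926 m, θ = 106.2°: the bracketed kinematic factor |dx/dθ| = 0.053299 m.
ω = v/|dx/dθ| = 0.34/0.053299 = 6.3791 rad/s.

6.38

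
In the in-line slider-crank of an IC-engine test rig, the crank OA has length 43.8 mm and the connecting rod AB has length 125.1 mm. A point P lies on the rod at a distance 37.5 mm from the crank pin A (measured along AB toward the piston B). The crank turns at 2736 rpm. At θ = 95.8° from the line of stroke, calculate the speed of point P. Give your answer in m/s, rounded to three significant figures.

12.4

ω = 286.5 rad/s.  Crank-pin speed |V_A| = rω = 12.549 m/s, perpendicular to OA.
Rod angle: sinφ = −(r/L) sinθ ⇒ φ = -20.385°; ω_rod = −rω cosθ/√(L²−r²sin²θ) = +10.815 rad/s.
V_P = V_A + ω_rod × AP, with AP = 0.0375 m along the rod.
Components: V_Px = −rω sinθ − a·ω_rod·sinφ = -12.344 m/s;  V_Py = rω cosθ + a·ω_rod·cosφ = -0.88803 m/s.
|V_P| = √(V_Px² + V_Py²) = 12.376 m/s.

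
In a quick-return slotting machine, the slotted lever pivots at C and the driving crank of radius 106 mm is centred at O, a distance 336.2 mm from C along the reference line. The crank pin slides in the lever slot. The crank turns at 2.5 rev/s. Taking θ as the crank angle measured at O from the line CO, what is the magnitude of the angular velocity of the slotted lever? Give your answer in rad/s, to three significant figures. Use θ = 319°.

3.36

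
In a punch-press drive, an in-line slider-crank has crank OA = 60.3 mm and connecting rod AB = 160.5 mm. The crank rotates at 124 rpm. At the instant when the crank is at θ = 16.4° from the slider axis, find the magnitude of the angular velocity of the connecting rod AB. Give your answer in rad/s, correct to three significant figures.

ω = 12.99 rad/s (converted from 124 rpm).
The rod makes angle φ with the slider axis where L sinφ = r sinθ; differentiating, L cosφ·φ̇ = r ω cosθ.
L cosφ = √(L² − r² sin²θ) = 0.15959 m.
|ω_rod| = r ω |cosθ| / √(L² − r² sin²θ) = 0.0603·12.99·0.95931/0.15959 = 4.7066 rad/s.

4.71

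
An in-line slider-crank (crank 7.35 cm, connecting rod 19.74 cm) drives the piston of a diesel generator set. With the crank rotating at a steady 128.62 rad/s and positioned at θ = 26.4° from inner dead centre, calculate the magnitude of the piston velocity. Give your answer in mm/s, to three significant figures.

5620

ω = 128.6 rad/s
For an in-line slider-crank, x = r cosθ + √(L² − r² sin²θ), so v = −rω sinθ·[1 + r cosθ/√(L² − r² sin²θ)].
With r = 0.0735 m, L = 0.1974 m, θ = 26.4°: √(L² − r² sin²θ) = 0.19468 m.
v = −0.0735·128.6·0.44464·[1 + 0.0735·0.89571/0.19468] = -5.6249 m/s.
|v| = 5.6249 m/s = 5624.9 mm/s.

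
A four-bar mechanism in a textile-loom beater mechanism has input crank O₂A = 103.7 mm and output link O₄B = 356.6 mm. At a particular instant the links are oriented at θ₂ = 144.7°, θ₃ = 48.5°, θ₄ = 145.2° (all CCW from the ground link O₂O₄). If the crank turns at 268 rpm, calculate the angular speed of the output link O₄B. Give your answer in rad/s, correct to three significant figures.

ω₂ = 28.06 rad/s (from 268 rpm).
Differentiating the loop-closure r₂e^{iθ₂}+r₃e^{iθ₃}=r₁+r₄e^{iθ₄} gives r₂ω₂e^{iθ₂}+r₃ω₃e^{iθ₃}=r₄ω₄e^{iθ₄}.
Eliminating the other unknown: ω₄ = r₂ω₂ sin(θ₂−θ₃) / [r₄ sin(θ₄−θ₃)].
Numerator sine = +0.99415; denominator sine = +0.99317.
Result = 0.1037·28.06·(+0.99415) / (0.3566·(+0.99317)) = +8.1694 rad/s; magnitude 8.1694 rad/s.

8.17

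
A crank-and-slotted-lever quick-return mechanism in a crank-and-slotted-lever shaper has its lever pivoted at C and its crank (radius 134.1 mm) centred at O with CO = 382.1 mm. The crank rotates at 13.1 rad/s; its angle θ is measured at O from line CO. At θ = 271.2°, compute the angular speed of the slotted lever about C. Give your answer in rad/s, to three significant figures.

ω = 13.1 rad/s
Crank pin A relative to C: A = (d + r cosθ, r sinθ); lever angle φ = atan2(r sinθ, d + r cosθ).
Differentiating tanφ: φ̇ = rω(d cosθ + r)/(d² + r² + 2dr cosθ).
d² + r² + 2dr cosθ = |CA|² = 0.166129 m²;  d cosθ + r = +0.1421 m.
|ω_lever| = |0.1341·13.1·+0.1421| / 0.166129 = 1.5026 rad/s.

1.50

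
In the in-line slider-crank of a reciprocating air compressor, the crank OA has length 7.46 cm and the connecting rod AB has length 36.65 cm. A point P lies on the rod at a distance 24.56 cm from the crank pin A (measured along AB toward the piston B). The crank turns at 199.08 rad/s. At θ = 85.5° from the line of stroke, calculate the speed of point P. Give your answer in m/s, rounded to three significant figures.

ω = 199.1 rad/s.  Crank-pin speed |V_A| = rω = 14.851 m/s, perpendicular to OA.
Rod angle: sinφ = −(r/L) sinθ ⇒ φ = -11.708°; ω_rod = −rω cosθ/√(L²−r²sin²θ) = -3.2469 rad/s.
V_P = V_A + ω_rod × AP, with AP = 0.2456 m along the rod.
Components: V_Px = −rω sinθ − a·ω_rod·sinφ = -14.967 m/s;  V_Py = rω cosθ + a·ω_rod·cosφ = +0.38438 m/s.
|V_P| = √(V_Px² + V_Py²) = 14.972 m/s.

15.0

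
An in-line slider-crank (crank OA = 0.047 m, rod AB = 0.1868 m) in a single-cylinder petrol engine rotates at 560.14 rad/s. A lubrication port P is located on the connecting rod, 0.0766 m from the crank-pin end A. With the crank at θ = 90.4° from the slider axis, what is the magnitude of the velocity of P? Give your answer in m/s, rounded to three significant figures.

26.3

ω = 560.1 rad/s.  Crank-pin speed |V_A| = rω = 26.327 m/s, perpendicular to OA.
Rod angle: sinφ = −(r/L) sinθ ⇒ φ = -14.572°; ω_rod = −rω cosθ/√(L²−r²sin²θ) = +1.0166 rad/s.
V_P = V_A + ω_rod × AP, with AP = 0.0766 m along the rod.
Components: V_Px = −rω sinθ − a·ω_rod·sinφ = -26.306 m/s;  V_Py = rω cosθ + a·ω_rod·cosφ = -0.10843 m/s.
|V_P| = √(V_Px² + V_Py²) = 26.307 m/s.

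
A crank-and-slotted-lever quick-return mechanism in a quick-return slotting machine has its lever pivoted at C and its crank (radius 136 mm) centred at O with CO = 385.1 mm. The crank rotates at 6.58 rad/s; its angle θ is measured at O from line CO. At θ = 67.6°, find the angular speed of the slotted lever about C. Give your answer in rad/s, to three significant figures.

1.22

ω = 6.58 rad/s
Crank pin A relative to C: A = (d + r cosθ, r sinθ); lever angle φ = atan2(r sinθ, d + r cosθ).
Differentiating tanφ: φ̇ = rω(d cosθ + r)/(d² + r² + 2dr cosθ).
d² + r² + 2dr cosθ = |CA|² = 0.206714 m²;  d cosθ + r = +0.28275 m.
|ω_lever| = |0.136·6.58·+0.28275| / 0.206714 = 1.224 rad/s.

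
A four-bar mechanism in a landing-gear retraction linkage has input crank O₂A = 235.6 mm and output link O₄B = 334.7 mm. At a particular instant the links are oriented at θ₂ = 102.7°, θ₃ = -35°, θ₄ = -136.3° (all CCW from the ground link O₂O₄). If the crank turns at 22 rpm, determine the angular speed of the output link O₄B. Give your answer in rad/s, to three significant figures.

1.11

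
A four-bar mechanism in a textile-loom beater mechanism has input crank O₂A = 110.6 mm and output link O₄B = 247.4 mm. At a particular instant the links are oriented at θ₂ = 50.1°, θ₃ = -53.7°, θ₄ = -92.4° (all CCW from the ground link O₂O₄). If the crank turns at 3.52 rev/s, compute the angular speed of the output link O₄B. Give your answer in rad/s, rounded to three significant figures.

15.4

ω₂ = 22.12 rad/s (from 3.52 rev/s).
Differentiating the loop-closure r₂e^{iθ₂}+r₃e^{iθ₃}=r₁+r₄e^{iθ₄} gives r₂ω₂e^{iθ₂}+r₃ω₃e^{iθ₃}=r₄ω₄e^{iθ₄}.
Eliminating the other unknown: ω₄ = r₂ω₂ sin(θ₂−θ₃) / [r₄ sin(θ₄−θ₃)].
Numerator sine = +0.97113; denominator sine = -0.62524.
Result = 0.1106·22.12·(+0.97113) / (0.2474·(-0.62524)) = -15.357 rad/s; magnitude 15.357 rad/s.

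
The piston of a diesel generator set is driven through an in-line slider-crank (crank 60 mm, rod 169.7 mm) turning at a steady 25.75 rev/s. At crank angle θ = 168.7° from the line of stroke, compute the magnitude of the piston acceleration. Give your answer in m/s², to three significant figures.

1020

ω = 2π·25.8 = 161.8 rad/s
x(θ) = r cosθ + √(L² − r² sin²θ); with ω constant, a = ω²·d²x/dθ².
d²x/dθ² = −r cosθ − r²(cos2θ)/√u − r⁴ sin²2θ/(4u^{3/2}),  u = L² − r² sin²θ = 0.0286599 m².
Substituting r = 0.06 m, L = 0.1697 m, θ = 168.7°: d²x/dθ² = +0.039106 m.
a = ω²·d²x/dθ² = (161.8)²·(+0.039106) = +1023.7 m/s²;  |a| = 1023.7 m/s².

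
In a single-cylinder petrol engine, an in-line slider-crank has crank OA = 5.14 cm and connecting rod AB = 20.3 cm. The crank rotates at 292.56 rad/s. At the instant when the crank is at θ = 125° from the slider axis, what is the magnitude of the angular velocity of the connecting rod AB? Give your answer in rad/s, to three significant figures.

43.4

ω = 292.6 rad/s
The rod makes angle φ with the slider axis where L sinφ = r sinθ; differentiating, L cosφ·φ̇ = r ω cosθ.
L cosφ = √(L² − r² sin²θ) = 0.19859 m.
|ω_rod| = r ω |cosθ| / √(L² − r² sin²θ) = 0.0514·292.6·0.57358/0.19859 = 43.433 rad/s.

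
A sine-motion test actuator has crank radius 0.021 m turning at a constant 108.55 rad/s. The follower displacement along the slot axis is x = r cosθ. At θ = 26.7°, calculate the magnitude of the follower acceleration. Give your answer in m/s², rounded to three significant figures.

ω = 108.5 rad/s
x = r cosθ ⇒ ẍ = −rω² cosθ (ω constant).
|a| = rω²|cosθ| = 0.021·(108.5)²·|cos 26.7°| = 221.06 m/s².

221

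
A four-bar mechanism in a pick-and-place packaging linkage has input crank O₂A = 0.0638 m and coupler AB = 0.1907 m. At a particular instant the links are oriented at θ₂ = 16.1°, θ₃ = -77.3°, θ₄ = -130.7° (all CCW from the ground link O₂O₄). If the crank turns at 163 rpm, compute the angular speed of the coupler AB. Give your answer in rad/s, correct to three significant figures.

3.89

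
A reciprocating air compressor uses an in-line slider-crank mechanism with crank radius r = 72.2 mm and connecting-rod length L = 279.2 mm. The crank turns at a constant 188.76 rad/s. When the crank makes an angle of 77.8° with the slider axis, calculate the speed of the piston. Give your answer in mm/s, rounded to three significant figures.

ω = 188.8 rad/s
For an in-line slider-crank, x = r cosθ + √(L² − r² sin²θ), so v = −rω sinθ·[1 + r cosθ/√(L² − r² sin²θ)].
With r = 0.0722 m, L = 0.2792 m, θ = 77.8°: √(L² − r² sin²θ) = 0.27013 m.
v = −0.0722·188.8·0.97742·[1 + 0.0722·0.21132/0.27013] = -14.073 m/s.
|v| = 14.073 m/s = 14073 mm/s.

14100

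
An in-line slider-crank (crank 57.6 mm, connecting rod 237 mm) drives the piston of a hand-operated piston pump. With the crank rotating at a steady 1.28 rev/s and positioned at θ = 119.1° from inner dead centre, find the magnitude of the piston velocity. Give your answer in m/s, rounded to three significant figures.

0.356

ω = 2π·1.28 = 8.042 rad/s
For an in-line slider-crank, x = r cosθ + √(L² − r² sin²θ), so v = −rω sinθ·[1 + r cosθ/√(L² − r² sin²θ)].
With r = 0.0576 m, L = 0.237 m, θ = 119.1°: √(L² − r² sin²θ) = 0.23159 m.
v = −0.0576·8.042·0.87377·[1 + 0.0576·-0.48634/0.23159] = -0.35581 m/s.
|v| = 0.35581 m/s.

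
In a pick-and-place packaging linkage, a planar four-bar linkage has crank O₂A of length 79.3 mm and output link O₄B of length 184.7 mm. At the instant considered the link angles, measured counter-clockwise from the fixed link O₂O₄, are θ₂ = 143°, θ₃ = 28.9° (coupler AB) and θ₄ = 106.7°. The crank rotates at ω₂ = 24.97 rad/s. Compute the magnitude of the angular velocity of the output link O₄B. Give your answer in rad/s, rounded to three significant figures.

10.0

ω₂ = 24.97 rad/s
Differentiating the loop-closure r₂e^{iθ₂}+r₃e^{iθ₃}=r₁+r₄e^{iθ₄} gives r₂ω₂e^{iθ₂}+r₃ω₃e^{iθ₃}=r₄ω₄e^{iθ₄}.
Eliminating the other unknown: ω₄ = r₂ω₂ sin(θ₂−θ₃) / [r₄ sin(θ₄−θ₃)].
Numerator sine = +0.91283; denominator sine = +0.97742.
Result = 0.0793·24.97·(+0.91283) / (0.1847·(+0.97742)) = +10.012 rad/s; magnitude 10.012 rad/s.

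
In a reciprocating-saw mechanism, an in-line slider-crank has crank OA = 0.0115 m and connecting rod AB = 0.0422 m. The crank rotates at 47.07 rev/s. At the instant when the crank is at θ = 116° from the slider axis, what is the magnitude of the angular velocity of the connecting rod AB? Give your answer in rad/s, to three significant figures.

ω = 295.7 rad/s (converted from 47.07 rev/s).
The rod makes angle φ with the slider axis where L sinφ = r sinθ; differentiating, L cosφ·φ̇ = r ω cosθ.
L cosφ = √(L² − r² sin²θ) = 0.040915 m.
|ω_rod| = r ω |cosθ| / √(L² − r² sin²θ) = 0.0115·295.7·0.43837/0.040915 = 36.441 rad/s.

36.4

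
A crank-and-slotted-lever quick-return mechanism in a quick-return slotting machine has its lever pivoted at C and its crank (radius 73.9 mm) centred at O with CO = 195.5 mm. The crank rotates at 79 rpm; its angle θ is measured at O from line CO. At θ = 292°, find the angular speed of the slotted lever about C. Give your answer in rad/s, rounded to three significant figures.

ω = 8.273 rad/s (from 79 rpm).
Crank pin A relative to C: A = (d + r cosθ, r sinθ); lever angle φ = atan2(r sinθ, d + r cosθ).
Differentiating tanφ: φ̇ = rω(d cosθ + r)/(d² + r² + 2dr cosθ).
d² + r² + 2dr cosθ = |CA|² = 0.0545057 m²;  d cosθ + r = +0.14714 m.
|ω_lever| = |0.0739·8.273·+0.14714| / 0.0545057 = 1.6504 rad/s.

1.65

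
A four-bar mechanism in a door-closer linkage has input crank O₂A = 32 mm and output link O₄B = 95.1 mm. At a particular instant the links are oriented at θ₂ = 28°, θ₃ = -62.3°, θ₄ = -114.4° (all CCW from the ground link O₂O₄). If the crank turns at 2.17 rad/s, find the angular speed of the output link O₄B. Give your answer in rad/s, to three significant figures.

ω₂ = 2.17 rad/s
Differentiating the loop-closure r₂e^{iθ₂}+r₃e^{iθ₃}=r₁+r₄e^{iθ₄} gives r₂ω₂e^{iθ₂}+r₃ω₃e^{iθ₃}=r₄ω₄e^{iθ₄}.
Eliminating the other unknown: ω₄ = r₂ω₂ sin(θ₂−θ₃) / [r₄ sin(θ₄−θ₃)].
Numerator sine = +0.99999; denominator sine = -0.78908.
Result = 0.032·2.17·(+0.99999) / (0.0951·(-0.78908)) = -0.92534 rad/s; magnitude 0.92534 rad/s.

0.925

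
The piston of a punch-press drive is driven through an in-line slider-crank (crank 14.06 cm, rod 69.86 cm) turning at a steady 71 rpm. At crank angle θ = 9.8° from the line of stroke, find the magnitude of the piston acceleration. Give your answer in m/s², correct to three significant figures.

ω = 2π·71/60 = 7.435 rad/s
x(θ) = r cosθ + √(L² − r² sin²θ); with ω constant, a = ω²·d²x/dθ².
d²x/dθ² = −r cosθ − r²(cos2θ)/√u − r⁴ sin²2θ/(4u^{3/2}),  u = L² − r² sin²θ = 0.487469 m².
Substituting r = 0.1406 m, L = 0.6986 m, θ = 9.8°: d²x/dθ² = -0.16525 m.
a = ω²·d²x/dθ² = (7.435)²·(-0.16525) = -9.1354 m/s²;  |a| = 9.1354 m/s².

9.14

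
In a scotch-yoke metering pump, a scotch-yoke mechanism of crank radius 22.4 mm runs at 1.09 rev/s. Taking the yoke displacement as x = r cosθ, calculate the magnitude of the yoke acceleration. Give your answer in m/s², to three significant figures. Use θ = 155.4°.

ω = 6.849 rad/s (from 1.09 rev/s).
x = r cosθ ⇒ ẍ = −rω² cosθ (ω constant).
|a| = rω²|cosθ| = 0.0224·(6.849)²·|cos 155.4°| = 0.95529 m/s².

0.955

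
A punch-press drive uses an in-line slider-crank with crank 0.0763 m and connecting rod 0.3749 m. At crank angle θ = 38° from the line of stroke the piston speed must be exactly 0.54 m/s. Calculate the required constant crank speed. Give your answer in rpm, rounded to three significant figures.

94.5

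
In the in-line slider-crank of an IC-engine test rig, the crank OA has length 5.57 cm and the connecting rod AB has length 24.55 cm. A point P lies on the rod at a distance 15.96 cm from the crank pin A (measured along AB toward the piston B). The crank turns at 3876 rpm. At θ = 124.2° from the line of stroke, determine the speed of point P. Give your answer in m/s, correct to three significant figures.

17.7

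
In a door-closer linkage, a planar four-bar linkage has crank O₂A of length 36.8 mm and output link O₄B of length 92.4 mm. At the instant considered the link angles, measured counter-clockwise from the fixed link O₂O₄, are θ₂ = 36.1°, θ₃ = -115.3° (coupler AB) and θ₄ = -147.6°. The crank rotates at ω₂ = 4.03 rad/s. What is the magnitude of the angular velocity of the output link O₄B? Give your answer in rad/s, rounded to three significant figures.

ω₂ = 4.03 rad/s
Differentiating the loop-closure r₂e^{iθ₂}+r₃e^{iθ₃}=r₁+r₄e^{iθ₄} gives r₂ω₂e^{iθ₂}+r₃ω₃e^{iθ₃}=r₄ω₄e^{iθ₄}.
Eliminating the other unknown: ω₄ = r₂ω₂ sin(θ₂−θ₃) / [r₄ sin(θ₄−θ₃)].
Numerator sine = +0.47869; denominator sine = -0.53435.
Result = 0.0368·4.03·(+0.47869) / (0.0924·(-0.53435)) = -1.4378 rad/s; magnitude 1.4378 rad/s.

1.44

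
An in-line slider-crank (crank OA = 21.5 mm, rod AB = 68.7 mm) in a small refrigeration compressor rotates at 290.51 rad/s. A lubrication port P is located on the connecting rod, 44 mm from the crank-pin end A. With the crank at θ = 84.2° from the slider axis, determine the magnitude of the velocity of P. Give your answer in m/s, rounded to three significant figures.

6.35

ω = 290.5 rad/s.  Crank-pin speed |V_A| = rω = 6.246 m/s, perpendicular to OA.
Rod angle: sinφ = −(r/L) sinθ ⇒ φ = -18.141°; ω_rod = −rω cosθ/√(L²−r²sin²θ) = -9.6683 rad/s.
V_P = V_A + ω_rod × AP, with AP = 0.044 m along the rod.
Components: V_Px = −rω sinθ − a·ω_rod·sinφ = -6.3464 m/s;  V_Py = rω cosθ + a·ω_rod·cosφ = +0.22694 m/s.
|V_P| = √(V_Px² + V_Py²) = 6.3505 m/s.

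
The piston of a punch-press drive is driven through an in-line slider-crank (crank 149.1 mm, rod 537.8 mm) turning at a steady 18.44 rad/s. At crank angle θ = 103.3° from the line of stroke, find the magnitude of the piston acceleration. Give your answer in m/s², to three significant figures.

ω = 18.44 rad/s
x(θ) = r cosθ + √(L² − r² sin²θ); with ω constant, a = ω²·d²x/dθ².
d²x/dθ² = −r cosθ − r²(cos2θ)/√u − r⁴ sin²2θ/(4u^{3/2}),  u = L² − r² sin²θ = 0.268175 m².
Substituting r = 0.1491 m, L = 0.5378 m, θ = 103.3°: d²x/dθ² = +0.072507 m.
a = ω²·d²x/dθ² = (18.44)²·(+0.072507) = +24.655 m/s²;  |a| = 24.655 m/s².

24.7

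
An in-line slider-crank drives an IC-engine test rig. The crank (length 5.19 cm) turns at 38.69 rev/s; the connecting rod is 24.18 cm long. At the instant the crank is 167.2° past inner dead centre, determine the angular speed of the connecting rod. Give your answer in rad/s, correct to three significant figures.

ω = 243.1 rad/s (converted from 38.69 rev/s).
The rod makes angle φ with the slider axis where L sinφ = r sinθ; differentiating, L cosφ·φ̇ = r ω cosθ.
L cosφ = √(L² − r² sin²θ) = 0.24153 m.
|ω_rod| = r ω |cosθ| / √(L² − r² sin²θ) = 0.0519·243.1·0.97515/0.24153 = 50.939 rad/s.

50.9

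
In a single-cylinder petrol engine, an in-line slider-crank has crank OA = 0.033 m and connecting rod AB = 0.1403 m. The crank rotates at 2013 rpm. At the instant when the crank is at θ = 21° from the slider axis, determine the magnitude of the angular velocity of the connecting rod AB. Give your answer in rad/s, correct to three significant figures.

ω = 210.8 rad/s (converted from 2013 rpm).
The rod makes angle φ with the slider axis where L sinφ = r sinθ; differentiating, L cosφ·φ̇ = r ω cosθ.
L cosφ = √(L² − r² sin²θ) = 0.1398 m.
|ω_rod| = r ω |cosθ| / √(L² − r² sin²θ) = 0.033·210.8·0.93358/0.1398 = 46.455 rad/s.

46.5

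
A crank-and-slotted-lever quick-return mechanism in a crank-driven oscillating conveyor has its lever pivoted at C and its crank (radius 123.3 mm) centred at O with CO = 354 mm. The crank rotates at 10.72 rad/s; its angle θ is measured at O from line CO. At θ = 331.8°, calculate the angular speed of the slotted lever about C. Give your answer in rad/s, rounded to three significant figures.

ω = 10.72 rad/s
Crank pin A relative to C: A = (d + r cosθ, r sinθ); lever angle φ = atan2(r sinθ, d + r cosθ).
Differentiating tanφ: φ̇ = rω(d cosθ + r)/(d² + r² + 2dr cosθ).
d² + r² + 2dr cosθ = |CA|² = 0.217454 m²;  d cosθ + r = +0.43528 m.
|ω_lever| = |0.1233·10.72·+0.43528| / 0.217454 = 2.6458 rad/s.

2.65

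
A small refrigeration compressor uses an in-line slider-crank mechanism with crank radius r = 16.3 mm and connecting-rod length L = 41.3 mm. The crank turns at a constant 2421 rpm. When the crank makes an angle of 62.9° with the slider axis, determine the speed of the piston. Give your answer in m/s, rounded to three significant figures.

4.39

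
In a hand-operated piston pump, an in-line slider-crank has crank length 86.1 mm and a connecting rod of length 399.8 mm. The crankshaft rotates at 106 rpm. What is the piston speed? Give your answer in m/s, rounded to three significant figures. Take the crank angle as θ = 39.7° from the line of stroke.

0.713

ω = 2π·106/60 = 11.1 rad/s
For an in-line slider-crank, x = r cosθ + √(L² − r² sin²θ), so v = −rω sinθ·[1 + r cosθ/√(L² − r² sin²θ)].
With r = 0.0861 m, L = 0.3998 m, θ = 39.7°: √(L² − r² sin²θ) = 0.396 m.
v = −0.0861·11.1·0.63877·[1 + 0.0861·0.76940/0.396] = -0.71262 m/s.
|v| = 0.71262 m/s.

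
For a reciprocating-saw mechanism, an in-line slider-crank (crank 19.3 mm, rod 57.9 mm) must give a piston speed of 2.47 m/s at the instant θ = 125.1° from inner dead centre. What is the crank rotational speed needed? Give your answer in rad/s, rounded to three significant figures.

195

For an in-line slider-crank, |v_piston| = rω|sinθ|·[1 + r cosθ/√(L² − r² sin²θ)].
With r = 0.0193 m, L = 0.0579 m, θ = 125.1°: the bracketed kinematic factor |dx/dθ| = 0.012645 m.
ω = v/|dx/dθ| = 2.47/0.012645 = 195.34 rad/s.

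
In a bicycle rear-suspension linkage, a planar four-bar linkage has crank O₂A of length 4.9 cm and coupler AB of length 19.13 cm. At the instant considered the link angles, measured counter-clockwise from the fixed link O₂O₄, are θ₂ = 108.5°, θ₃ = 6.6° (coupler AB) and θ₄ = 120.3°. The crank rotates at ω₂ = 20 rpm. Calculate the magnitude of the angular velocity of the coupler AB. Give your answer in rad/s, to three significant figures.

0.120

ω₂ = 2.094 rad/s (from 20 rpm).
Differentiating the loop-closure r₂e^{iθ₂}+r₃e^{iθ₃}=r₁+r₄e^{iθ₄} gives r₂ω₂e^{iθ₂}+r₃ω₃e^{iθ₃}=r₄ω₄e^{iθ₄}.
Eliminating the other unknown: ω₃ = r₂ω₂ sin(θ₄−θ₂) / [r₃ sin(θ₃−θ₄)].
Numerator sine = +0.20450; denominator sine = -0.91566.
Result = 0.049·2.094·(+0.20450) / (0.1913·(-0.91566)) = -0.11981 rad/s; magnitude 0.11981 rad/s.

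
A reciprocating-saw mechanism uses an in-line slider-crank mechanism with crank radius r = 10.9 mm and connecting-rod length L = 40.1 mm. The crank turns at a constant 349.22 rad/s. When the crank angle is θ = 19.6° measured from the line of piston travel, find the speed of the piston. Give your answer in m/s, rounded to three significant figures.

ω = 349.2 rad/s
For an in-line slider-crank, x = r cosθ + √(L² − r² sin²θ), so v = −rω sinθ·[1 + r cosθ/√(L² − r² sin²θ)].
With r = 0.0109 m, L = 0.0401 m, θ = 19.6°: √(L² − r² sin²θ) = 0.039933 m.
v = −0.0109·349.2·0.33545·[1 + 0.0109·0.94206/0.039933] = -1.6052 m/s.
|v| = 1.6052 m/s.

1.61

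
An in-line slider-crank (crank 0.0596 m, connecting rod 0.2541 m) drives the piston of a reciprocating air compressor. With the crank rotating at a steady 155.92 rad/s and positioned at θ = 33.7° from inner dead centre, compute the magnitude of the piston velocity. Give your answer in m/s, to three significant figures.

ω = 155.9 rad/s
For an in-line slider-crank, x = r cosθ + √(L² − r² sin²θ), so v = −rω sinθ·[1 + r cosθ/√(L² − r² sin²θ)].
With r = 0.0596 m, L = 0.2541 m, θ = 33.7°: √(L² − r² sin²θ) = 0.25194 m.
v = −0.0596·155.9·0.55484·[1 + 0.0596·0.83195/0.25194] = -6.1709 m/s.
|v| = 6.1709 m/s.

6.17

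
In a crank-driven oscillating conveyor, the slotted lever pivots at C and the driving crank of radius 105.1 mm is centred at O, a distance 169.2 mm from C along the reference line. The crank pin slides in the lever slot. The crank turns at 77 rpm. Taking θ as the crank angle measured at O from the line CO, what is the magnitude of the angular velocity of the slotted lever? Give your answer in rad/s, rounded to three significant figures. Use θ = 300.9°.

2.81

ω = 8.063 rad/s (from 77 rpm).
Crank pin A relative to C: A = (d + r cosθ, r sinθ); lever angle φ = atan2(r sinθ, d + r cosθ).
Differentiating tanφ: φ̇ = rω(d cosθ + r)/(d² + r² + 2dr cosθ).
d² + r² + 2dr cosθ = |CA|² = 0.0579392 m²;  d cosθ + r = +0.19199 m.
|ω_lever| = |0.1051·8.063·+0.19199| / 0.0579392 = 2.8082 rad/s.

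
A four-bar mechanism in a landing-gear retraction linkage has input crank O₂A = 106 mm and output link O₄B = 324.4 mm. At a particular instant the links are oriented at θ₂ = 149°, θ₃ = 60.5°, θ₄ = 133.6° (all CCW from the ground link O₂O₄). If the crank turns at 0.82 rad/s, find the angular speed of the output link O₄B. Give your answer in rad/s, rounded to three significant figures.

ω₂ = 0.82 rad/s
Differentiating the loop-closure r₂e^{iθ₂}+r₃e^{iθ₃}=r₁+r₄e^{iθ₄} gives r₂ω₂e^{iθ₂}+r₃ω₃e^{iθ₃}=r₄ω₄e^{iθ₄}.
Eliminating the other unknown: ω₄ = r₂ω₂ sin(θ₂−θ₃) / [r₄ sin(θ₄−θ₃)].
Numerator sine = +0.99966; denominator sine = +0.95681.
Result = 0.106·0.82·(+0.99966) / (0.3244·(+0.95681)) = +0.27994 rad/s; magnitude 0.27994 rad/s.

0.280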